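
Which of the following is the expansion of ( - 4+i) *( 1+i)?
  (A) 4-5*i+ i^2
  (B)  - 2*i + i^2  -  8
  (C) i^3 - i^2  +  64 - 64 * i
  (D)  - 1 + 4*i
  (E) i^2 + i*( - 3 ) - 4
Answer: E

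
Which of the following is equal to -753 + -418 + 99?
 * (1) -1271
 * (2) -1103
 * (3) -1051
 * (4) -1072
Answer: 4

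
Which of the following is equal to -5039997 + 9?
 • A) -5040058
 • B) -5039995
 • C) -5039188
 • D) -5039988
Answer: D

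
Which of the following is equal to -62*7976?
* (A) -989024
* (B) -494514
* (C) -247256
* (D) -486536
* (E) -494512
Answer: E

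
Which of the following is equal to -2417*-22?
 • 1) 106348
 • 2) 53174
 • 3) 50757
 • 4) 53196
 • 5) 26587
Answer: 2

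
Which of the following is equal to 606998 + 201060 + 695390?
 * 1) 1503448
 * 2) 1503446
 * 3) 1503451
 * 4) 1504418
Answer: 1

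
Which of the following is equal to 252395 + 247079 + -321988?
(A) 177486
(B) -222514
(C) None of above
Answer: A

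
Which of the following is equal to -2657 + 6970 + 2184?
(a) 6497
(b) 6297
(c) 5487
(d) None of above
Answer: a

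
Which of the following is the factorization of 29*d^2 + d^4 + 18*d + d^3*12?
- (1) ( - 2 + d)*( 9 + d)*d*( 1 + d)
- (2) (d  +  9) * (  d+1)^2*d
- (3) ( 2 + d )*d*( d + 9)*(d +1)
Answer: 3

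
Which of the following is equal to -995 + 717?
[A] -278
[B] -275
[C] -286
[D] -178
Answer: A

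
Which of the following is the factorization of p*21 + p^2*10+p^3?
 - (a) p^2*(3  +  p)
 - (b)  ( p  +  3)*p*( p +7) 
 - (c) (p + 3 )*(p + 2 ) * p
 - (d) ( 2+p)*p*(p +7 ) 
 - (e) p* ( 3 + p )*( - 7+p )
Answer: b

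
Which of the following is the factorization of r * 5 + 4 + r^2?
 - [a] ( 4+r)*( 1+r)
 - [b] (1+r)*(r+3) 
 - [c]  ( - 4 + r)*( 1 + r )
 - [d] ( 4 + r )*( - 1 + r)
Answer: a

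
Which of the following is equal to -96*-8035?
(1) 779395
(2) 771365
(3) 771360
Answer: 3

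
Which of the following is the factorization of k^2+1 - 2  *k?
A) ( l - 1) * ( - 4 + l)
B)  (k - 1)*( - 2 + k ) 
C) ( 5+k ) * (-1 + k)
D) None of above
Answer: D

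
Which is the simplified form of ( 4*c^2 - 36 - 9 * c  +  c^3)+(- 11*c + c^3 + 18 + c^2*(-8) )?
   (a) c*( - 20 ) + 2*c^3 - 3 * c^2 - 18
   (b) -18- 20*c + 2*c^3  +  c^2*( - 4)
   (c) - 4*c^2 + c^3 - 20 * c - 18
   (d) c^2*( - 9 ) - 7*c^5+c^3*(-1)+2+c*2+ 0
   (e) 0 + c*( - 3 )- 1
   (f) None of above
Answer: b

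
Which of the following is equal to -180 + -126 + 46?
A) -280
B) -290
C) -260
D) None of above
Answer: C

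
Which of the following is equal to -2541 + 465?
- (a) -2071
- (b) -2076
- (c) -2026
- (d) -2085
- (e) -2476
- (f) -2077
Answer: b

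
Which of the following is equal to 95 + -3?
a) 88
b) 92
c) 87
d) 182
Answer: b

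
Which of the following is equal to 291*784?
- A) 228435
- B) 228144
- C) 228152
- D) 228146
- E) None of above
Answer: B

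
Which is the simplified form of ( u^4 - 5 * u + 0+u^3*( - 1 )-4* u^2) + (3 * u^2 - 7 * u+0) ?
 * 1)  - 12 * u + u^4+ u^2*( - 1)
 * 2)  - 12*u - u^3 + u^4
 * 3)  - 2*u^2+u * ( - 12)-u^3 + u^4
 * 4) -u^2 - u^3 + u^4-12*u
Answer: 4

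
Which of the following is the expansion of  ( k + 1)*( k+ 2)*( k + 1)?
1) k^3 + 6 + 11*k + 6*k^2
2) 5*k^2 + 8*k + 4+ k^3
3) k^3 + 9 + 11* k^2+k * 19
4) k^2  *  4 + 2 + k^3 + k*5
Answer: 4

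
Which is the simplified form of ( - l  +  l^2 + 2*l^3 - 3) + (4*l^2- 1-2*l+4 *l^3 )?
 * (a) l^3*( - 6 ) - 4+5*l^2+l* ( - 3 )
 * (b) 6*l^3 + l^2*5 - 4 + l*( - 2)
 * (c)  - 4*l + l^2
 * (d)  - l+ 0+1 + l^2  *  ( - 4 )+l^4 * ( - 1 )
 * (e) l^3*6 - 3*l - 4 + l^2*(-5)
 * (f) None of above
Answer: f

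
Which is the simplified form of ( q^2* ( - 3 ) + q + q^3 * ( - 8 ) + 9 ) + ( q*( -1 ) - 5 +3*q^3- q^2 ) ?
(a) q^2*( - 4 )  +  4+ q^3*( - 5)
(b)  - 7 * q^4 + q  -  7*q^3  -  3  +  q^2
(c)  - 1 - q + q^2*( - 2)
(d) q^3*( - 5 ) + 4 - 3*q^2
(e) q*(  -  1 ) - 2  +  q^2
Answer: a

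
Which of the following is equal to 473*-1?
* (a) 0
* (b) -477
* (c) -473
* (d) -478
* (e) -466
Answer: c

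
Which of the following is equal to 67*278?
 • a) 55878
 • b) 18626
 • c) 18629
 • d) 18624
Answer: b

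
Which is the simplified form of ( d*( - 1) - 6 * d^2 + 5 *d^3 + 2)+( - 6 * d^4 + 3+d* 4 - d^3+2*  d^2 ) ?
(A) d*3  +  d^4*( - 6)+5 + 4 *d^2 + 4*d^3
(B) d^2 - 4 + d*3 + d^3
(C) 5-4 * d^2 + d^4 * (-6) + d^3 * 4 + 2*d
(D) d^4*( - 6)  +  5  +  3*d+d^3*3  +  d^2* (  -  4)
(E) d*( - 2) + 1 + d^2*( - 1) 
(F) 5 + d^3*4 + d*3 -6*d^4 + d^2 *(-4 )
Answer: F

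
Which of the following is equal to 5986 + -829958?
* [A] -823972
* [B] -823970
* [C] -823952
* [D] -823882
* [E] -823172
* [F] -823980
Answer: A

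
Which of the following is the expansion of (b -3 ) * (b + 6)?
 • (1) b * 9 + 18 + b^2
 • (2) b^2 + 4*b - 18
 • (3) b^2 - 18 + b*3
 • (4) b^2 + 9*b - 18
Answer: 3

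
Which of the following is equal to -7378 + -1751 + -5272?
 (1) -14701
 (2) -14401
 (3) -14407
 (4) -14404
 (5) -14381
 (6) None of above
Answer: 2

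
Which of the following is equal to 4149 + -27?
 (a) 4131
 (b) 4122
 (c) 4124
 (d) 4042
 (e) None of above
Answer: b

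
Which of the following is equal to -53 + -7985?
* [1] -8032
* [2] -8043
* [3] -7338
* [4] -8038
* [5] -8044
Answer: 4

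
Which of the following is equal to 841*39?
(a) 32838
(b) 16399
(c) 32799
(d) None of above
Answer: c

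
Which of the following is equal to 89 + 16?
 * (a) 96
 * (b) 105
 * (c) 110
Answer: b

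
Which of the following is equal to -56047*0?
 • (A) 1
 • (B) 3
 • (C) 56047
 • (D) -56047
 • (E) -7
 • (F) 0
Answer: F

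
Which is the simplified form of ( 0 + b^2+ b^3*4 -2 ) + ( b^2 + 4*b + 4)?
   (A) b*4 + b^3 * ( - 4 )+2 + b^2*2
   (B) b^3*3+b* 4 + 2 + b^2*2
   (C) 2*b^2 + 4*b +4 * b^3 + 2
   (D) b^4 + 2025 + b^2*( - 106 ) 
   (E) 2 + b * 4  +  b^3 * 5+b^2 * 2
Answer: C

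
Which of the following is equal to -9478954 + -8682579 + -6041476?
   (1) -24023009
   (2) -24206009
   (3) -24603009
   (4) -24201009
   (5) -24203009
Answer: 5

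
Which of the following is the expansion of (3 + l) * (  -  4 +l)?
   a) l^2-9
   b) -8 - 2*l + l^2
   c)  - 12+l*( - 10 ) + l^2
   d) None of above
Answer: d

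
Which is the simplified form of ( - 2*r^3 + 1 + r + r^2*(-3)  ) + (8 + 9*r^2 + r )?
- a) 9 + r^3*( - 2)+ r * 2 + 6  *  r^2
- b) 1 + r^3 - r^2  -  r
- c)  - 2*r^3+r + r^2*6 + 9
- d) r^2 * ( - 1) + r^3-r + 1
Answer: a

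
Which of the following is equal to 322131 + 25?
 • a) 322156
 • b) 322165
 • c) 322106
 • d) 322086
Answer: a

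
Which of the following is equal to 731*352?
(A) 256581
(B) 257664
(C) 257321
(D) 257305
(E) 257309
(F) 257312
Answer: F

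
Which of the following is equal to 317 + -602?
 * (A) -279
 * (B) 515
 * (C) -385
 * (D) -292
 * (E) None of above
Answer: E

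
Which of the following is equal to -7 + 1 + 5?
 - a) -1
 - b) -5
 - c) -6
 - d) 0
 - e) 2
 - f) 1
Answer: a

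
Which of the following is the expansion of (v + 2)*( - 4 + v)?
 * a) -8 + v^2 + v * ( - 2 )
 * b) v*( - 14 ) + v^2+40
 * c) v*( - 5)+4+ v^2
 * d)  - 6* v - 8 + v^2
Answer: a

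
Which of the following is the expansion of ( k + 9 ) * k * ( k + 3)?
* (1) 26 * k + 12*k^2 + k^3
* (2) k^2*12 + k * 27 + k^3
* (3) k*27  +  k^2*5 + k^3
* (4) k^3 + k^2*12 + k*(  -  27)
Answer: 2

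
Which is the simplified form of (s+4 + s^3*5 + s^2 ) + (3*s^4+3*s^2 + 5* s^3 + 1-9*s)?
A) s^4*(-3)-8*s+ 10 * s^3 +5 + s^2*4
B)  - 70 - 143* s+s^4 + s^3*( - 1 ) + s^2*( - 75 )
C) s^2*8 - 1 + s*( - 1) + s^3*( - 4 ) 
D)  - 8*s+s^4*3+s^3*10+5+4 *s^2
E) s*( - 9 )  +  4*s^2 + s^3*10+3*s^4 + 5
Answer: D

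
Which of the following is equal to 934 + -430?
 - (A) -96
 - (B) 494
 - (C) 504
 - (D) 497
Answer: C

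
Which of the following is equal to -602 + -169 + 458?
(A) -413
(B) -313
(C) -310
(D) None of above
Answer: B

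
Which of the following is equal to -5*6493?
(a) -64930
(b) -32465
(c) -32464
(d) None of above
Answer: b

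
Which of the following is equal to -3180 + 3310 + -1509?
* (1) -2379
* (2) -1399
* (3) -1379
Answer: 3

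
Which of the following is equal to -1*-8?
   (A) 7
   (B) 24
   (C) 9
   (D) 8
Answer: D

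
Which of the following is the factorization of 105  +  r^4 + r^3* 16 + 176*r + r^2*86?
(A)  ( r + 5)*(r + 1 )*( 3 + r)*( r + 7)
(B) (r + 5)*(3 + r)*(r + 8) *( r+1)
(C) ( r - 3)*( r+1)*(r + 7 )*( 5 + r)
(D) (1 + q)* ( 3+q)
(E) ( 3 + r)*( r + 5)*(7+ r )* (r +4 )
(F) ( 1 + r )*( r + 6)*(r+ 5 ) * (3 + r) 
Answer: A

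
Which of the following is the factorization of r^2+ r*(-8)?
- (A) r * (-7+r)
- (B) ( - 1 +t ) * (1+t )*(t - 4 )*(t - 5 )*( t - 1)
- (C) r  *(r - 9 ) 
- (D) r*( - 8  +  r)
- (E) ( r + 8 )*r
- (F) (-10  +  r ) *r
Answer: D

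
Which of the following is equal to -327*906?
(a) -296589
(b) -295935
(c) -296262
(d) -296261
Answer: c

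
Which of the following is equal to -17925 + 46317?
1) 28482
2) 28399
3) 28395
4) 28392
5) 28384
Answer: 4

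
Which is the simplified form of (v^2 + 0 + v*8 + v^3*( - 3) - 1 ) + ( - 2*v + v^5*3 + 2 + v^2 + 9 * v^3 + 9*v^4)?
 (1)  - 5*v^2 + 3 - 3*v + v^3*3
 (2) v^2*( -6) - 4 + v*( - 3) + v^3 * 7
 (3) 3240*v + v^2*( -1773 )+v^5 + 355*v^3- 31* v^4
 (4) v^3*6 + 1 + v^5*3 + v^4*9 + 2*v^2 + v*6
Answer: 4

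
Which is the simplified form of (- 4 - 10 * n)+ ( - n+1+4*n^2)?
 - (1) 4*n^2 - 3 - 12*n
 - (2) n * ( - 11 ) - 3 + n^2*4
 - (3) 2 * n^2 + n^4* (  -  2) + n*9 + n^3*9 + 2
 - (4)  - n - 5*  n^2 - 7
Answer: 2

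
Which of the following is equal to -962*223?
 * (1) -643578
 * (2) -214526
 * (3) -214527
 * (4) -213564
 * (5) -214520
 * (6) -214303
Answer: 2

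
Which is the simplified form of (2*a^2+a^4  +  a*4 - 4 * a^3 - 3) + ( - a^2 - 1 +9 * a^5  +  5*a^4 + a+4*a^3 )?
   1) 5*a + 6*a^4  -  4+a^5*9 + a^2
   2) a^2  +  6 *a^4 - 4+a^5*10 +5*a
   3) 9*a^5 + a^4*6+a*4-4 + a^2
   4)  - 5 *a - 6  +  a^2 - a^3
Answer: 1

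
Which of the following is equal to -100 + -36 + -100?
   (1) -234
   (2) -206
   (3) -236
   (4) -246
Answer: 3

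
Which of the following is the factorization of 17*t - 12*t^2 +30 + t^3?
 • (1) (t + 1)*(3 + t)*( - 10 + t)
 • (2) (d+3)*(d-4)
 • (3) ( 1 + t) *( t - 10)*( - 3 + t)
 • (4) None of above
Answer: 3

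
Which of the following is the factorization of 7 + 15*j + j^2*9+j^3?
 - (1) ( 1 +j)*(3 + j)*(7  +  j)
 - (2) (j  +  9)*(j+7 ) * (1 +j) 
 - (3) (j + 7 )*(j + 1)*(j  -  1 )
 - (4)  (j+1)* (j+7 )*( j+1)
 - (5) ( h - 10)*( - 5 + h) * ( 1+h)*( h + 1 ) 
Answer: 4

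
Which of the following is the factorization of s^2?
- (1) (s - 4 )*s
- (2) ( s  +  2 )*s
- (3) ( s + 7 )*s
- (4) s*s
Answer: 4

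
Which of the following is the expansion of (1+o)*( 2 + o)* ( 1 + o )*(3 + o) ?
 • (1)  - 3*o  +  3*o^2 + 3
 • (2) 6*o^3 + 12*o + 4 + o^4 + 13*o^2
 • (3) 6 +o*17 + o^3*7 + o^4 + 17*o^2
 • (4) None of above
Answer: 3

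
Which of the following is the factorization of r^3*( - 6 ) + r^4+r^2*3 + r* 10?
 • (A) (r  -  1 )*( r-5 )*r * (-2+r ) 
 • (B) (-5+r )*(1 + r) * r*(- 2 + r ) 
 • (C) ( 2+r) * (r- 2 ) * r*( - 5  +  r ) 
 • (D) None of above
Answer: B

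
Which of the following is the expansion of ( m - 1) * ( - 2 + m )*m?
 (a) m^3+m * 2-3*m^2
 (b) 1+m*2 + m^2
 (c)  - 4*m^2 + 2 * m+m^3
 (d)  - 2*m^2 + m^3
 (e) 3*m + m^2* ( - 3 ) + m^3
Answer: a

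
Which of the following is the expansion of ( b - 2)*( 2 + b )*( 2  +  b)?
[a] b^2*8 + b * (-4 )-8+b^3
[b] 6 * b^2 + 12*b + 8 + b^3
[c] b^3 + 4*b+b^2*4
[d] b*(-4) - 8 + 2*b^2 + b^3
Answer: d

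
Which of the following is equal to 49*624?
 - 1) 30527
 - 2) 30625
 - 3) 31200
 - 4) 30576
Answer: 4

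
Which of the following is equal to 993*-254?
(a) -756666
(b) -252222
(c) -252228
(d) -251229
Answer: b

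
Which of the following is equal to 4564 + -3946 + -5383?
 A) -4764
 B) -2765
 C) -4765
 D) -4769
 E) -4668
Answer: C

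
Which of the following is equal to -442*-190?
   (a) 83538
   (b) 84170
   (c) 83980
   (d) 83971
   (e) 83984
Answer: c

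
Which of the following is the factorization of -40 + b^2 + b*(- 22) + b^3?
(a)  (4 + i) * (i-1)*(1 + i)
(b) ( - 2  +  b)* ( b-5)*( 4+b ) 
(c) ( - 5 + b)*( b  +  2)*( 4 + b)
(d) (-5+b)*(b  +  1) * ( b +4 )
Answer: c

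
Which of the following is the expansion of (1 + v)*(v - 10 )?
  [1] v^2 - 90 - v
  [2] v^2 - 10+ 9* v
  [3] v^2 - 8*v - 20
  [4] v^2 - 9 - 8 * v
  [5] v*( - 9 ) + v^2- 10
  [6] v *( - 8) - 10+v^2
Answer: 5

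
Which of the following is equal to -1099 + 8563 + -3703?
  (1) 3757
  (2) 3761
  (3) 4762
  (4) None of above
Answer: 2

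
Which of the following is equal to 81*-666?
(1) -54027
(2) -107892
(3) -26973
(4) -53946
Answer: 4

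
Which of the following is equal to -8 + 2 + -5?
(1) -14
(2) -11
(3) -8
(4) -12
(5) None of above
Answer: 2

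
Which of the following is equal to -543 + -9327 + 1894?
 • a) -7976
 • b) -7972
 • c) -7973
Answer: a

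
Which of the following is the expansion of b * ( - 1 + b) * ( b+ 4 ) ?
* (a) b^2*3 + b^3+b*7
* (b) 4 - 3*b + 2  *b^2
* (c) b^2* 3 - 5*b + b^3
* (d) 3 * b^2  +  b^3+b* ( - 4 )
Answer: d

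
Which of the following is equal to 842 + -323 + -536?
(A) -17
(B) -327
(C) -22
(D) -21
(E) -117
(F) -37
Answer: A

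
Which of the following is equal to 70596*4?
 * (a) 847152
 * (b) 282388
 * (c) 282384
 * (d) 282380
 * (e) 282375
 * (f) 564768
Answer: c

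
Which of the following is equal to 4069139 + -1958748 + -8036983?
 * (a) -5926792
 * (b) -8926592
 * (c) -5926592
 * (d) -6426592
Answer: c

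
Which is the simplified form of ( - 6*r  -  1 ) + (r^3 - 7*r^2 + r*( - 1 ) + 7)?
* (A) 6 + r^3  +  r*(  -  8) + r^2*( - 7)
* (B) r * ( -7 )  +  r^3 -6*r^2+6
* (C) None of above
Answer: C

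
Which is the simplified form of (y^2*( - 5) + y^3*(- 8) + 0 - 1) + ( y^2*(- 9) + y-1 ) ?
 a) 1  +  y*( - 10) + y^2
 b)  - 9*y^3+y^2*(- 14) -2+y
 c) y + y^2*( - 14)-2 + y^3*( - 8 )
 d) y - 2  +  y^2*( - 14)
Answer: c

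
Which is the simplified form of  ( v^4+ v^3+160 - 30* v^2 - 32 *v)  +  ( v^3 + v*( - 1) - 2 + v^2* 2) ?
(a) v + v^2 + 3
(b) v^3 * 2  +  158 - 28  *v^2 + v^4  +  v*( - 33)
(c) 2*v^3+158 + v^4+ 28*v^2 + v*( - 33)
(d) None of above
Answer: b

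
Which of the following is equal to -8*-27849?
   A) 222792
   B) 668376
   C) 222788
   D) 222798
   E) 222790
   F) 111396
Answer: A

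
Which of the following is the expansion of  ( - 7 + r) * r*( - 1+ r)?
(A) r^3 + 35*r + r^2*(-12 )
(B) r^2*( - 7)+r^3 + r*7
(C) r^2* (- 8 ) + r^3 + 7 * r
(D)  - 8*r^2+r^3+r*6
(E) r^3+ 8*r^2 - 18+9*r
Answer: C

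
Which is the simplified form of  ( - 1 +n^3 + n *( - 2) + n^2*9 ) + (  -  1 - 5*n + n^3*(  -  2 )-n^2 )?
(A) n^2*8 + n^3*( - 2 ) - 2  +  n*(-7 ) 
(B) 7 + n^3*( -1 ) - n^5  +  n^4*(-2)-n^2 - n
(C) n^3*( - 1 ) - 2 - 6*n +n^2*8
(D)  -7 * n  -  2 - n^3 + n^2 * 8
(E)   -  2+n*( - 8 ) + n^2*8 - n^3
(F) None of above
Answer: D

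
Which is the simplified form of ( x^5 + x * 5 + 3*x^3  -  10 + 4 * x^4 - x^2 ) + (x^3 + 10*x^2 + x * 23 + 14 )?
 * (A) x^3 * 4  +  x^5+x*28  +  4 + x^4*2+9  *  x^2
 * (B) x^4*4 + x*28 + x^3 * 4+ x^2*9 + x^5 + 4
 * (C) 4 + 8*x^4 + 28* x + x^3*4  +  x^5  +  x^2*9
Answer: B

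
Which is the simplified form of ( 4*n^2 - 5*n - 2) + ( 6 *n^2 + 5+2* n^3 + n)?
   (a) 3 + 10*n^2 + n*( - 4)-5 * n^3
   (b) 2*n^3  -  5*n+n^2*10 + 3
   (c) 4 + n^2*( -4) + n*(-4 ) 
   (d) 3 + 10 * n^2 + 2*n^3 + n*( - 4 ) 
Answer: d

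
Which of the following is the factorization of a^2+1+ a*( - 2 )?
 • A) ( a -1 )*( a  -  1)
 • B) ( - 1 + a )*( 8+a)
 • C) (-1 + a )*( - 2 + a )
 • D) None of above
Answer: A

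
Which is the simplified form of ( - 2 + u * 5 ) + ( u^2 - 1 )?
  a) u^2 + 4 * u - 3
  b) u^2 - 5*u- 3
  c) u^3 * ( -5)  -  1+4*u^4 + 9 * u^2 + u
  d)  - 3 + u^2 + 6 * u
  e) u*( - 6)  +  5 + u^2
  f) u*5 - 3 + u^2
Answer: f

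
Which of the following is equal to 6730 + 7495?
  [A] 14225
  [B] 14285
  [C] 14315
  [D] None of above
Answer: A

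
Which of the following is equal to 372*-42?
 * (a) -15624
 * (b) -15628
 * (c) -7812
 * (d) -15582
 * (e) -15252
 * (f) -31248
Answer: a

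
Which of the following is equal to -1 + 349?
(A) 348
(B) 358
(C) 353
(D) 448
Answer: A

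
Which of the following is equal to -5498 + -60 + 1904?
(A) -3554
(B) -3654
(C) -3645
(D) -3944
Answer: B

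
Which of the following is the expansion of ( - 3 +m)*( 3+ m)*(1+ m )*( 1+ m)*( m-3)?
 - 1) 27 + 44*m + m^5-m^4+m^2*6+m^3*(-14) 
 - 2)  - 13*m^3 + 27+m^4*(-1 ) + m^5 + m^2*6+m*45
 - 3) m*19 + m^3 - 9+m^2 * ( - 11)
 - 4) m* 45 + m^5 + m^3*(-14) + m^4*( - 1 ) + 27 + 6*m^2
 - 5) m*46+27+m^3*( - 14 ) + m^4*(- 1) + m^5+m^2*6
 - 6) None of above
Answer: 4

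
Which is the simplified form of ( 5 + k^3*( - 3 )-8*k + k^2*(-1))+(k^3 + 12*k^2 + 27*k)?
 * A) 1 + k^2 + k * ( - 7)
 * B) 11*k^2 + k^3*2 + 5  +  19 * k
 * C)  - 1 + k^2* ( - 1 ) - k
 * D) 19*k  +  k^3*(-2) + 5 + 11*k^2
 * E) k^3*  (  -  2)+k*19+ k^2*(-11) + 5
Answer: D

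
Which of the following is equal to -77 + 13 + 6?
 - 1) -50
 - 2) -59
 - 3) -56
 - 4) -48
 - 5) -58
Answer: 5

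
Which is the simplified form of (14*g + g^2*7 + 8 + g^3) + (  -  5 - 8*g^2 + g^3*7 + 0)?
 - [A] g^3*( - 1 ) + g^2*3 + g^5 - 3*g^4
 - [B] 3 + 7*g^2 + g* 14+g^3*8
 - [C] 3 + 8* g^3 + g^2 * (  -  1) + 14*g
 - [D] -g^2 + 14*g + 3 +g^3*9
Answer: C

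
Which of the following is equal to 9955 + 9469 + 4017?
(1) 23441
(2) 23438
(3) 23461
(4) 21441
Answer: 1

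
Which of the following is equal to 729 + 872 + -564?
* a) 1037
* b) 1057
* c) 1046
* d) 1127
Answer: a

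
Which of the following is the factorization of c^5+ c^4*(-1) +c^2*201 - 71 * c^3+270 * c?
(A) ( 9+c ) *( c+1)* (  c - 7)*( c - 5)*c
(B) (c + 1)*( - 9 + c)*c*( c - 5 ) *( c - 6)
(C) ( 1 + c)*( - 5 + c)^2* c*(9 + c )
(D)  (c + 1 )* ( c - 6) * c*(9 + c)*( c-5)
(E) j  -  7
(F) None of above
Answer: D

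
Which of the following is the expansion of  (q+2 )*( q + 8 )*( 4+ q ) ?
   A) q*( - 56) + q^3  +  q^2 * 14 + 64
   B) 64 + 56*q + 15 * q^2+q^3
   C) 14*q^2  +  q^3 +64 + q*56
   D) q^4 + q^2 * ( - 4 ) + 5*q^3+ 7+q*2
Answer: C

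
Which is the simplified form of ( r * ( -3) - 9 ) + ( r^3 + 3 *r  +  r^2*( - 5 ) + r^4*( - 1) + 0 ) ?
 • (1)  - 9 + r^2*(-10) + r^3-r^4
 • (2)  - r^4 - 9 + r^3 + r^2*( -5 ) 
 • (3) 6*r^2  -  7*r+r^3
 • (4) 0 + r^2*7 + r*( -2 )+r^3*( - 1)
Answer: 2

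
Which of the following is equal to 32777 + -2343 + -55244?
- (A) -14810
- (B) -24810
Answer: B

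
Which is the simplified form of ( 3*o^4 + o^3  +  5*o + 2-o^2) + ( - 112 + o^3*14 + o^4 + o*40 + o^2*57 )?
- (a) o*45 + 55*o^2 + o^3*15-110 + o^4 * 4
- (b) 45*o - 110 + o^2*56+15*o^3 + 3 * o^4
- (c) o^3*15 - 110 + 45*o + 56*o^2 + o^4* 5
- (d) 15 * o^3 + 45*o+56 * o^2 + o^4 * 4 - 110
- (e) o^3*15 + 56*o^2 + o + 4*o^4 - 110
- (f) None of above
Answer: d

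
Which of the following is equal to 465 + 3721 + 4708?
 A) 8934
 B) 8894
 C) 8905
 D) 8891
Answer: B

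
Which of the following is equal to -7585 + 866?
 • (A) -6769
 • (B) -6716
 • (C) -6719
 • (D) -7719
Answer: C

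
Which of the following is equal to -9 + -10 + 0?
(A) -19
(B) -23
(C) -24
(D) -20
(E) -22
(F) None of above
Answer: A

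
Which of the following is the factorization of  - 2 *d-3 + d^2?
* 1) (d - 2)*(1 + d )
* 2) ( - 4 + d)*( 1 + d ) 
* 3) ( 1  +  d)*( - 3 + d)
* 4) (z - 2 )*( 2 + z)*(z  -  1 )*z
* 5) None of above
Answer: 3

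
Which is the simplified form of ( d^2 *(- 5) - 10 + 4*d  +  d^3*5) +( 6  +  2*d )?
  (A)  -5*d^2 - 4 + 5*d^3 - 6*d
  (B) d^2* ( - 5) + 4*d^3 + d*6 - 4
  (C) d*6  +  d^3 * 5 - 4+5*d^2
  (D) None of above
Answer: D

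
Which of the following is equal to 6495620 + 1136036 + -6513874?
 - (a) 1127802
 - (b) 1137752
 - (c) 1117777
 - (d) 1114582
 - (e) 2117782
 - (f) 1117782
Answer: f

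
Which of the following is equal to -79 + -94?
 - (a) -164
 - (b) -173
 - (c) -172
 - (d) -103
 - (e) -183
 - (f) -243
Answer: b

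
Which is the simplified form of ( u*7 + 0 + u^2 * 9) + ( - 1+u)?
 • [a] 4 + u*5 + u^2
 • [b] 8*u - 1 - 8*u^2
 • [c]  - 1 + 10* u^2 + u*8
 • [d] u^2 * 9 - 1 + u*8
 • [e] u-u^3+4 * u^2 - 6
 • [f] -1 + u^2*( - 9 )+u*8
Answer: d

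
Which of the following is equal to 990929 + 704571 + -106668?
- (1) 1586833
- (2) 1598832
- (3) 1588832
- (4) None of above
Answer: 3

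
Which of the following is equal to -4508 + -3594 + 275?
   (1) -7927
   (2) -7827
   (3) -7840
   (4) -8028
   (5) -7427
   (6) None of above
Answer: 2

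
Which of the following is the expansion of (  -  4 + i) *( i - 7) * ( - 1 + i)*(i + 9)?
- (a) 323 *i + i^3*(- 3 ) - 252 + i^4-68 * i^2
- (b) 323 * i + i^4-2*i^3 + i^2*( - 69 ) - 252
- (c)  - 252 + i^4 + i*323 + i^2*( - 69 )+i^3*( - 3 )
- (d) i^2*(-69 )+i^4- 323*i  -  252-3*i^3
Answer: c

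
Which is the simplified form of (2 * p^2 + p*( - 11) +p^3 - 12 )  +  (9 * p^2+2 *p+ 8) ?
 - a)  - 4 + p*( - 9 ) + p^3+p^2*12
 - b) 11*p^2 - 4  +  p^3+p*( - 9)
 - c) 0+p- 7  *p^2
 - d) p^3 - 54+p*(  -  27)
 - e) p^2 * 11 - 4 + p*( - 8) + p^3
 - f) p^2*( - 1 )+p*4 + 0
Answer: b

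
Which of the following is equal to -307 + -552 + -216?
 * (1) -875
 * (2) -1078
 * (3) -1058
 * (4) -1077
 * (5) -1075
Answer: 5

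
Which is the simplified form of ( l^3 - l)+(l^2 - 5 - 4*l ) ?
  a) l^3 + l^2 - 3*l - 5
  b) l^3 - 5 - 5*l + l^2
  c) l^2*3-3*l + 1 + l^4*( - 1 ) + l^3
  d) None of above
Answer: b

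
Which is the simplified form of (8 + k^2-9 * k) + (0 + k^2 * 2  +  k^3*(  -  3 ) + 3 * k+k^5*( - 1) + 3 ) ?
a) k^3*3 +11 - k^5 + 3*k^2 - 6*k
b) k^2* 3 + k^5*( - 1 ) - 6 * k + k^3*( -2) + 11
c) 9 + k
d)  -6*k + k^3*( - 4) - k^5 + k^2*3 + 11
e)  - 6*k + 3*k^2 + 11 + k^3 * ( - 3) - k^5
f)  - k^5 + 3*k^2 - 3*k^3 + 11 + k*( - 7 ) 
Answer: e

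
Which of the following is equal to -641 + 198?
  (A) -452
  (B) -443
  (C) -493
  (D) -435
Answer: B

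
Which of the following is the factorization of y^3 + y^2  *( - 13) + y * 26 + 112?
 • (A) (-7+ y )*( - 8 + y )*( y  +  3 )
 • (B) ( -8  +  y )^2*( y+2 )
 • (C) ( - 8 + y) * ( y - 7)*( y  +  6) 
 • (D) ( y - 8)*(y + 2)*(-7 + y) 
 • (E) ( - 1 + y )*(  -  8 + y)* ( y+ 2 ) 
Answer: D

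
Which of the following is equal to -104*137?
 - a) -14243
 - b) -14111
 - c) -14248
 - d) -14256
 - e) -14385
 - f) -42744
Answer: c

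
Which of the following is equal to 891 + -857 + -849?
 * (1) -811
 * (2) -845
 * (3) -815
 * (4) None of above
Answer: 3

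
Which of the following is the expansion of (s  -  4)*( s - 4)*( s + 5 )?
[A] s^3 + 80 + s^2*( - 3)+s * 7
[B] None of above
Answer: B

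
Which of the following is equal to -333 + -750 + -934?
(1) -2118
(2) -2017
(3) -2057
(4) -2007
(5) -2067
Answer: 2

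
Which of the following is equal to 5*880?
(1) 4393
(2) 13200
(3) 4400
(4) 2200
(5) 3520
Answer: 3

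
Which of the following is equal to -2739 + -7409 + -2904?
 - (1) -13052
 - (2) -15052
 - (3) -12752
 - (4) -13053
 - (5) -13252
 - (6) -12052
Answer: 1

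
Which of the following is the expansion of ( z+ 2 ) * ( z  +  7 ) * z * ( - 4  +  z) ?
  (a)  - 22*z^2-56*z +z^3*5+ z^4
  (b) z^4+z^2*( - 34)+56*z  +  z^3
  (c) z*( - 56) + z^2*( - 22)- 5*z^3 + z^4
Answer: a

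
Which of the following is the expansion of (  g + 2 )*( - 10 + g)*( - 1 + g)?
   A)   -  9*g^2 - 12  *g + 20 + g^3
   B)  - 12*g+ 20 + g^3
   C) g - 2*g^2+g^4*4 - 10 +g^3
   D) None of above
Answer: A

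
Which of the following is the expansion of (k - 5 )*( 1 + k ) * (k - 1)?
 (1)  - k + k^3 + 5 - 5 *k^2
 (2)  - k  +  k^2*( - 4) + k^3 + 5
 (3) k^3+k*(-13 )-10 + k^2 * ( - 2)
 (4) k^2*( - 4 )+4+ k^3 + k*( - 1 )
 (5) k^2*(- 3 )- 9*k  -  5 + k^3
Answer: 1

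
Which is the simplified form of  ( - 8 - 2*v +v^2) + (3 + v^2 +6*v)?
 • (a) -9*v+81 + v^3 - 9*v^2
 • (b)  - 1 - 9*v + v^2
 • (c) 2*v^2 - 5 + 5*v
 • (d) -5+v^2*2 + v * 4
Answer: d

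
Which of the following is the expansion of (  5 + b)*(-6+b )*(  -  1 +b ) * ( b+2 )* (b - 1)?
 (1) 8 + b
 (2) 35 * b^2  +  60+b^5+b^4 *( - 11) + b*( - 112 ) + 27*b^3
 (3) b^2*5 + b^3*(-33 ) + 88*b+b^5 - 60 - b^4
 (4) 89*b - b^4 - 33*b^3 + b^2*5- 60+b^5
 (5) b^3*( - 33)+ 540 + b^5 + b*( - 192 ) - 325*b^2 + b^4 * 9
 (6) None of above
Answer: 3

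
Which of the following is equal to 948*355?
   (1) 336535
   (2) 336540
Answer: 2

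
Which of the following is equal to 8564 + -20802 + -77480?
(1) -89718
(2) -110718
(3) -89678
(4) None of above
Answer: 1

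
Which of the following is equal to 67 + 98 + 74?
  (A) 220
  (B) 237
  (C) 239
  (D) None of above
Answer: C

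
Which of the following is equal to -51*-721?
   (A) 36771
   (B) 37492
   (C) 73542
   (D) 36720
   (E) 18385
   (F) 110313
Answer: A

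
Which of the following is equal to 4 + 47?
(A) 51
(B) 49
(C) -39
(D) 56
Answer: A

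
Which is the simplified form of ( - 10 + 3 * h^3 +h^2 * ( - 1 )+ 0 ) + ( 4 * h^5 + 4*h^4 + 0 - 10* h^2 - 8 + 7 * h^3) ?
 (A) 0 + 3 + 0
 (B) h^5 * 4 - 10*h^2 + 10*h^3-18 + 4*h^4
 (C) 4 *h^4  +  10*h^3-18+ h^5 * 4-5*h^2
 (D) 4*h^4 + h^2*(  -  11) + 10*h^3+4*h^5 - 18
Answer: D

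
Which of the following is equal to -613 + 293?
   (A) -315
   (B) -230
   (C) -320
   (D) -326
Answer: C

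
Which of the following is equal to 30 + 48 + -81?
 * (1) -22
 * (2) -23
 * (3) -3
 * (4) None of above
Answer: 3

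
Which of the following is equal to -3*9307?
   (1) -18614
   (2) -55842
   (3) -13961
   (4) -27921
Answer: 4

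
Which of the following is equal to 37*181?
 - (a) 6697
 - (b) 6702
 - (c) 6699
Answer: a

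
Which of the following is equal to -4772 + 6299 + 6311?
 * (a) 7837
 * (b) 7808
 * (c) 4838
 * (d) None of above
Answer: d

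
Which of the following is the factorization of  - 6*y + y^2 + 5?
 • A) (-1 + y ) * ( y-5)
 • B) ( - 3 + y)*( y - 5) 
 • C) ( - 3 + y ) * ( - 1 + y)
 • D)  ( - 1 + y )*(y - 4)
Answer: A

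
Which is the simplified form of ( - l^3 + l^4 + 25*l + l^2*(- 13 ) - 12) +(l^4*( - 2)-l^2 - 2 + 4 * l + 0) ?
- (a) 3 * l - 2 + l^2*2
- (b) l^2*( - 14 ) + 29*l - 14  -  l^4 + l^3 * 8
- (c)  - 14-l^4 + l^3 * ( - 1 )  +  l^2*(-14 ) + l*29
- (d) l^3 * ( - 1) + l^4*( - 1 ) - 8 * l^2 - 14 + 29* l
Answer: c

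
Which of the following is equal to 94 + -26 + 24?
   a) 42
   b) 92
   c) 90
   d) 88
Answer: b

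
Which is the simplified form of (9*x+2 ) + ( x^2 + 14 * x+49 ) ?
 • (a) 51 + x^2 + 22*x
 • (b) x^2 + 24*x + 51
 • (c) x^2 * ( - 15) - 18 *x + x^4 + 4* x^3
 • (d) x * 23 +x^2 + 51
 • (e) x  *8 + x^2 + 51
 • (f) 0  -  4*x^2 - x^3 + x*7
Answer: d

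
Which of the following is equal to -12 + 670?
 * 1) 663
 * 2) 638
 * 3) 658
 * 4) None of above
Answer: 3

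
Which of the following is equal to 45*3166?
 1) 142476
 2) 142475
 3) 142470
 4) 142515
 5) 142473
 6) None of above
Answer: 3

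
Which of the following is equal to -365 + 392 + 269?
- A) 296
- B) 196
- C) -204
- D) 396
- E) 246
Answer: A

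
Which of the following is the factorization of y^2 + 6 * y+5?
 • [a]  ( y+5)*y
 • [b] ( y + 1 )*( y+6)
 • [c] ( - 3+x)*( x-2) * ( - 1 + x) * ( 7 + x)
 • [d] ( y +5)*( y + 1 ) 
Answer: d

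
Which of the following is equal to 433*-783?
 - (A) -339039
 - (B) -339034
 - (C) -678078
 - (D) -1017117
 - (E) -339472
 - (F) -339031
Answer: A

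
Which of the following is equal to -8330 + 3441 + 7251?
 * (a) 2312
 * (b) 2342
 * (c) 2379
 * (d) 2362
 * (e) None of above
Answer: d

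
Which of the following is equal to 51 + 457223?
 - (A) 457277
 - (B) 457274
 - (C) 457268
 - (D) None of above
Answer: B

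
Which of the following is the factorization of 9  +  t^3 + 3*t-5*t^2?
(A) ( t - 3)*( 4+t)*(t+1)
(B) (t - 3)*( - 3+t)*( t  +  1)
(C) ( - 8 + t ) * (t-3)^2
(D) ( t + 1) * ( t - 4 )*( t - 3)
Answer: B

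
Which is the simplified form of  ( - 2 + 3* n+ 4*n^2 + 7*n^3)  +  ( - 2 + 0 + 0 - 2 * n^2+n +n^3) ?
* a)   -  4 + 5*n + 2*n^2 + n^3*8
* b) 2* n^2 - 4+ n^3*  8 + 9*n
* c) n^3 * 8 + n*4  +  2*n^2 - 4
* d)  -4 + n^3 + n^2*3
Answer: c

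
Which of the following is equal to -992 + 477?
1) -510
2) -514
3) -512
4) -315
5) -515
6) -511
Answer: 5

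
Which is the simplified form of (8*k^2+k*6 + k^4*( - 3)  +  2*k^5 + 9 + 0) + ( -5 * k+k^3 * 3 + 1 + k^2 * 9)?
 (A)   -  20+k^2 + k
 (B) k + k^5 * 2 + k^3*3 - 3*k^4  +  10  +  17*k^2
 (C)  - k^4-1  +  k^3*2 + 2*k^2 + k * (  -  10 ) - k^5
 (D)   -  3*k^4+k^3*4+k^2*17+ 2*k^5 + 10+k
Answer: B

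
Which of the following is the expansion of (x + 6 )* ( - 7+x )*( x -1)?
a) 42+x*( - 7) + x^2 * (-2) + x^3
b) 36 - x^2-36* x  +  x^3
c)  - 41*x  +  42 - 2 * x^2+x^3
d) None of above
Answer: c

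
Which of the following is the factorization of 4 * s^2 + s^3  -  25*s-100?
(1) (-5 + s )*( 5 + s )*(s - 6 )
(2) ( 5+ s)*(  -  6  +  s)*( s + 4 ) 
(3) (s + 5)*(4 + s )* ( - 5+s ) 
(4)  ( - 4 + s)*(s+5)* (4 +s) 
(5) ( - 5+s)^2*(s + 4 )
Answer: 3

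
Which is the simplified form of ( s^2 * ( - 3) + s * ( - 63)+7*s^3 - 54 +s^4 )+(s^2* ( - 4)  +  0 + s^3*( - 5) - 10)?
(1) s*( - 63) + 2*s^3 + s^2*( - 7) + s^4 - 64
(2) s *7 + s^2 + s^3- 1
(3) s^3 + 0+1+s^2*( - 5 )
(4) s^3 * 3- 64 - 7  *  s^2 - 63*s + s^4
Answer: 1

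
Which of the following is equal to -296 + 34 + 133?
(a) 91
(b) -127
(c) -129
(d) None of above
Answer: c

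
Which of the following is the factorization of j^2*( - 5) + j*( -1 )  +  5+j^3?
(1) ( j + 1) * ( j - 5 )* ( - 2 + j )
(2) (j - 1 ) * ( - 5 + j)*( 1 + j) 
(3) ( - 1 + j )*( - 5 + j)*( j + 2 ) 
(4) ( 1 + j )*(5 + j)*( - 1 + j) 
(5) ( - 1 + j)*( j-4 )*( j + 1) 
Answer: 2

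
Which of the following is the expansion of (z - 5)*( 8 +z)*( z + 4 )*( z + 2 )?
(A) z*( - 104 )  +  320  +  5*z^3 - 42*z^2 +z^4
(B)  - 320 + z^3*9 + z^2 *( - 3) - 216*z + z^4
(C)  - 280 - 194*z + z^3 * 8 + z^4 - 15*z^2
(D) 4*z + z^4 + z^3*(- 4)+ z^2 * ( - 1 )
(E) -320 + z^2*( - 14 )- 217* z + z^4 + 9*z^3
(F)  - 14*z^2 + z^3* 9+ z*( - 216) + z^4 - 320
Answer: F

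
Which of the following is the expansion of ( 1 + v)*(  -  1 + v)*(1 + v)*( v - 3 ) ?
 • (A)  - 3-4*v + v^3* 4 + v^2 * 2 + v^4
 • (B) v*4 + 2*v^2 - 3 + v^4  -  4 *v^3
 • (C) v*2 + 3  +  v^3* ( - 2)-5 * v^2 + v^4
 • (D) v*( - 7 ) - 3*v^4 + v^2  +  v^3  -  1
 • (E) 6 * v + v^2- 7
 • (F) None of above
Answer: F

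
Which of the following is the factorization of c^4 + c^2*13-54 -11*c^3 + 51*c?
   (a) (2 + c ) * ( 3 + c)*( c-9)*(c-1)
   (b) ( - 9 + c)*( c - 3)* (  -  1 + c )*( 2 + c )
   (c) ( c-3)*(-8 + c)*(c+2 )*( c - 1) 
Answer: b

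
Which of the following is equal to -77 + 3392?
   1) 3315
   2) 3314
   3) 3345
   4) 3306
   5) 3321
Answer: 1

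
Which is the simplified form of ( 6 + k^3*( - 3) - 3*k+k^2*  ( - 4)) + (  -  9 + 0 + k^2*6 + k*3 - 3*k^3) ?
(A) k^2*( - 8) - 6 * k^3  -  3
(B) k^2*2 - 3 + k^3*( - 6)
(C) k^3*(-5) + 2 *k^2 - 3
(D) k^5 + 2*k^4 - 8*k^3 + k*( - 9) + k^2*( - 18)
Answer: B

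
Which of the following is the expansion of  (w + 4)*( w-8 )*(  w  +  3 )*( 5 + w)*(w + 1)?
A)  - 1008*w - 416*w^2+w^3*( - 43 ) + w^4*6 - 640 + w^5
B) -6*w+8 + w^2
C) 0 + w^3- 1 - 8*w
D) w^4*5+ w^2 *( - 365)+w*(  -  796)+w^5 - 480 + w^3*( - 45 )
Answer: D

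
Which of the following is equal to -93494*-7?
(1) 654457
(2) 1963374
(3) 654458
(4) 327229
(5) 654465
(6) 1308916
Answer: 3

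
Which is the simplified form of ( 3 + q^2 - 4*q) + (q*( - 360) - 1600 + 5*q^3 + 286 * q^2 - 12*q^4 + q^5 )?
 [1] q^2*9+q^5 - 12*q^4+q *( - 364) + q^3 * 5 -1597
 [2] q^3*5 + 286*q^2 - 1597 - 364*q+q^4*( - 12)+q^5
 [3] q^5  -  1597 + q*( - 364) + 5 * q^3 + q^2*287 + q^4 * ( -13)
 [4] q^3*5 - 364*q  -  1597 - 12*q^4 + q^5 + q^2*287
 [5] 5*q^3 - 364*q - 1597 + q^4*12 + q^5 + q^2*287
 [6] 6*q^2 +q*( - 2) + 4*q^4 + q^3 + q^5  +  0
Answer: 4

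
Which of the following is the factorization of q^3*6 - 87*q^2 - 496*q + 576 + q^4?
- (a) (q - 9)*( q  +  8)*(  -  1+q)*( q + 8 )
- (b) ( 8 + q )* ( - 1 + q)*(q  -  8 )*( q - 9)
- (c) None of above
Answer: a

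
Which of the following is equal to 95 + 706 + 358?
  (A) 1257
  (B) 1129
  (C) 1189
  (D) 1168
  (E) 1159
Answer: E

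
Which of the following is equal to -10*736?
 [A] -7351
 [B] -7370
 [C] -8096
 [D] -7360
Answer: D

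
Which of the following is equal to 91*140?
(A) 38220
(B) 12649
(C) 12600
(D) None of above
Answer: D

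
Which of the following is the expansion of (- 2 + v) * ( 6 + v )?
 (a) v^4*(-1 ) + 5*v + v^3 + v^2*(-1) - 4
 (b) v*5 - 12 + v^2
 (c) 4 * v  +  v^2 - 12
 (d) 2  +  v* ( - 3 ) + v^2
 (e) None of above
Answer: c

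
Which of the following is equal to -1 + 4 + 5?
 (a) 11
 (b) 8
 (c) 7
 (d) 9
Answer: b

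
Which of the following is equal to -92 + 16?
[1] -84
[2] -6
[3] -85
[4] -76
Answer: 4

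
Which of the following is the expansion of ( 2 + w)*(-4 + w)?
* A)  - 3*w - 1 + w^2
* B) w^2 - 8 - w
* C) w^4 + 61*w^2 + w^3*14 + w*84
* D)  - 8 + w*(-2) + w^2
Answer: D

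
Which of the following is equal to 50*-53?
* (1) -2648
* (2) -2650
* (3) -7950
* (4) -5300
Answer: 2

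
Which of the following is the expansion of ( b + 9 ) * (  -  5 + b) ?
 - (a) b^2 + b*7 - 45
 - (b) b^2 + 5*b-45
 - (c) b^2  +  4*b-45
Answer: c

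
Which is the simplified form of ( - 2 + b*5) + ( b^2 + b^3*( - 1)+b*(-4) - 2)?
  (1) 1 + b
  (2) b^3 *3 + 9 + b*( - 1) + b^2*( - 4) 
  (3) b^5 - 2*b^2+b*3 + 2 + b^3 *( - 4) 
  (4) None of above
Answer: 4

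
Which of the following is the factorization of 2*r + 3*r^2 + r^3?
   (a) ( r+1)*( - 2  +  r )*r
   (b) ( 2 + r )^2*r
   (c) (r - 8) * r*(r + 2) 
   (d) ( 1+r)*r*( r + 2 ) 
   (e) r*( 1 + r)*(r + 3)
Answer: d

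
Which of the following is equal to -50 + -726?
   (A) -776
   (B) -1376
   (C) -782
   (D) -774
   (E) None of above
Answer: A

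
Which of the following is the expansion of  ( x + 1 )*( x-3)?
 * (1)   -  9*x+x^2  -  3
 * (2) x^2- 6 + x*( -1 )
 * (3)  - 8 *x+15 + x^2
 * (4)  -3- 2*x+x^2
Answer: 4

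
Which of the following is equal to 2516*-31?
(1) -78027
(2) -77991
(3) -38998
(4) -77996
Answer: 4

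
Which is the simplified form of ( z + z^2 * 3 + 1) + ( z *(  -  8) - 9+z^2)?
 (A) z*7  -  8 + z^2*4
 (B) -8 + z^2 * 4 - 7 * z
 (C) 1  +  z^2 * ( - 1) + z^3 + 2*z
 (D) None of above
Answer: B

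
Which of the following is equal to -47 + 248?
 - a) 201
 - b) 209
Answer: a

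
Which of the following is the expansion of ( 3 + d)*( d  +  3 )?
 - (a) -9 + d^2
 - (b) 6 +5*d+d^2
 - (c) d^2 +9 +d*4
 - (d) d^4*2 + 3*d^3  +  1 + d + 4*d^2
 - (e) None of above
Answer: e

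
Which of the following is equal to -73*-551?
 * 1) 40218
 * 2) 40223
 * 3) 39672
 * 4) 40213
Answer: 2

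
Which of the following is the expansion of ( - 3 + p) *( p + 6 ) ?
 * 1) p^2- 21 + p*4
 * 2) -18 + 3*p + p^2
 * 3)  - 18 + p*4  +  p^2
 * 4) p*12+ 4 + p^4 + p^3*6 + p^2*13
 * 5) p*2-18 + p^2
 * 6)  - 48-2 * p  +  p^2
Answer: 2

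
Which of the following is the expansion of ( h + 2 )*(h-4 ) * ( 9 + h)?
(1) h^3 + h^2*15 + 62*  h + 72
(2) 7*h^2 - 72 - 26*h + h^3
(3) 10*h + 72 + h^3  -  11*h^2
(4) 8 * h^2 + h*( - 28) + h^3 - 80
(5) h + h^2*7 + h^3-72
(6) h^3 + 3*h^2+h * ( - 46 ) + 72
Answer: 2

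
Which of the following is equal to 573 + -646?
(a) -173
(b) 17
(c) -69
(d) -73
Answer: d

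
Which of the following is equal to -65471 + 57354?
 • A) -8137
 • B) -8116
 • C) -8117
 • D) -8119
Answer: C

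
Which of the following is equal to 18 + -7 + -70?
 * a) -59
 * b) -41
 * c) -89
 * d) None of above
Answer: a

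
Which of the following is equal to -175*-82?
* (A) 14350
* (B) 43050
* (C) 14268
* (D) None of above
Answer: A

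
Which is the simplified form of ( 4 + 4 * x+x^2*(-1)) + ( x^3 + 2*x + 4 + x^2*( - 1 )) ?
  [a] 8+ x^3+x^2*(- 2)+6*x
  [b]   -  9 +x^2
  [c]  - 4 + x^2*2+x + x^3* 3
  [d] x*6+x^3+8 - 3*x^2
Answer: a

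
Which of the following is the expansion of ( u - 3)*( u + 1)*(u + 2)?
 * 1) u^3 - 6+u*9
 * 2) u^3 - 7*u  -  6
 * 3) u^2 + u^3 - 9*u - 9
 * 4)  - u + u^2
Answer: 2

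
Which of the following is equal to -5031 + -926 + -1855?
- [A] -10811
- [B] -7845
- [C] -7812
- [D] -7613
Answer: C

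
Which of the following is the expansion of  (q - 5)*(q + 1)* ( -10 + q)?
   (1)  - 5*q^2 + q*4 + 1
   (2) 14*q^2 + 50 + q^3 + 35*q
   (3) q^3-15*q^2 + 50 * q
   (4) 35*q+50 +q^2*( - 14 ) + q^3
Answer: 4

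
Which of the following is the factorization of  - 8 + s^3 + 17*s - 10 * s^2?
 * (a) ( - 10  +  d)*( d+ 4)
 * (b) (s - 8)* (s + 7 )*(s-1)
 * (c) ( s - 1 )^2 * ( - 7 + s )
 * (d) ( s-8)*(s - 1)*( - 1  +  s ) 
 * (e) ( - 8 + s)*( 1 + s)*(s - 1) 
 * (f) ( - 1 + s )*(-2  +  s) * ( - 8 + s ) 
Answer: d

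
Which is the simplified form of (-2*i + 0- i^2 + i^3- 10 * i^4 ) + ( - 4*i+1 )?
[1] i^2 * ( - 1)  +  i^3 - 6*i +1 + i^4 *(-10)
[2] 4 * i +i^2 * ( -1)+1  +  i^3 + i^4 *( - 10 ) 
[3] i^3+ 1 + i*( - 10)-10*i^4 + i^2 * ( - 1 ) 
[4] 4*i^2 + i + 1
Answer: 1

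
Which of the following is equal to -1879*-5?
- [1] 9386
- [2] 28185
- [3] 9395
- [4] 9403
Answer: 3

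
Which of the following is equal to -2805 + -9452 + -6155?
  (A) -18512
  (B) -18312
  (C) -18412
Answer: C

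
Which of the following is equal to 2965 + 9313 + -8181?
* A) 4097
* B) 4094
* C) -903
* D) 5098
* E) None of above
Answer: A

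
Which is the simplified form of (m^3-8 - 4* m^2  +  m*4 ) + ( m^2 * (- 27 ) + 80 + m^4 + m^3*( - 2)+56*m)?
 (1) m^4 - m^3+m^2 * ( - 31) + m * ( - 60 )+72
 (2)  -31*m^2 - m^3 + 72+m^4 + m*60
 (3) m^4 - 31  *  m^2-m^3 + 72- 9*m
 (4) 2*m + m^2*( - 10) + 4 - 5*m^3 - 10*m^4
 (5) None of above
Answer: 2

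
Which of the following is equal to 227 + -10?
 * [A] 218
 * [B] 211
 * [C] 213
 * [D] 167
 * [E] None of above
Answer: E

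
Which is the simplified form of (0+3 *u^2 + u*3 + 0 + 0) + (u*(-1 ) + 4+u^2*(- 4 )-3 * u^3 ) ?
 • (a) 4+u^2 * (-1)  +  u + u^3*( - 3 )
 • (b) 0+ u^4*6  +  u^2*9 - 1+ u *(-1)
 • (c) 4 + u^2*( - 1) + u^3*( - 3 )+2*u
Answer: c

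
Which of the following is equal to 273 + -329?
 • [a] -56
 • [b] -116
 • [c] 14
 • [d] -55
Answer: a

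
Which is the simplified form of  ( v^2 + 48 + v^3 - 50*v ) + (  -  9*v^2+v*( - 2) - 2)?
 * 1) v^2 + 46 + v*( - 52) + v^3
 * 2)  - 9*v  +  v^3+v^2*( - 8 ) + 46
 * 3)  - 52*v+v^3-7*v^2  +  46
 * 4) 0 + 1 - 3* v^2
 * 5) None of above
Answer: 5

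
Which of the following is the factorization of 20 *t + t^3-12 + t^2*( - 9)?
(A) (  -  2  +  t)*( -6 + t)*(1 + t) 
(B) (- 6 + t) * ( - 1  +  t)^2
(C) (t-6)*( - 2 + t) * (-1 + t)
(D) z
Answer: C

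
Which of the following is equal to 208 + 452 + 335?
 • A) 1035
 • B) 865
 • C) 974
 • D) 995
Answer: D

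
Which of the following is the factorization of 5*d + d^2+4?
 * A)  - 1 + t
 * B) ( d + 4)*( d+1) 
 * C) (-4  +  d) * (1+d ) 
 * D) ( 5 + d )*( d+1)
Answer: B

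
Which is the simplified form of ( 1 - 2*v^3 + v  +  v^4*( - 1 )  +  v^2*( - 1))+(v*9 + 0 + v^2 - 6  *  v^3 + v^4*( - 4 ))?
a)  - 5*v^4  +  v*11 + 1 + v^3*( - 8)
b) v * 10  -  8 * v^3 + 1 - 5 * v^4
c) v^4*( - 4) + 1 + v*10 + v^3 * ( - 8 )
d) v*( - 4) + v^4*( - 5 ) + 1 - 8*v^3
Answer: b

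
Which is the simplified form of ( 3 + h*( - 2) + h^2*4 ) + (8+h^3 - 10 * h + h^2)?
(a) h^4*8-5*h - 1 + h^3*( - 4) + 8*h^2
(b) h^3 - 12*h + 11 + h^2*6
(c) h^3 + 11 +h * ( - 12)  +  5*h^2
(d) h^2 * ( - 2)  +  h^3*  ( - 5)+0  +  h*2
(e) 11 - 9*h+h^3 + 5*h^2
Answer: c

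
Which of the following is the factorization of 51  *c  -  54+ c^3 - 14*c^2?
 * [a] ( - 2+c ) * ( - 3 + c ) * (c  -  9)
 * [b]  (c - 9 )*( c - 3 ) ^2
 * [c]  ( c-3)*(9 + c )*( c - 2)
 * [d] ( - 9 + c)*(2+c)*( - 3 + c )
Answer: a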